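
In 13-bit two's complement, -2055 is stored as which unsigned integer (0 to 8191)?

2055 in 13 bits: 0100000000111
Invert: 1011111111000
Add 1:  1011111111001 = 6137
(Check: 2^13 - 2055 = 8192 - 2055 = 6137.)

6137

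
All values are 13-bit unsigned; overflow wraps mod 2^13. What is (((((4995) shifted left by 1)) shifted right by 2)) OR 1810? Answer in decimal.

2003

4995 = 1001110000011
→ shifted left by 1 (mod 2^13) → 0011100000110 = 1798
→ shifted right by 2 → 0000111000001 = 449
1810 = 0011100010010
→ OR → 0011111010011 = 2003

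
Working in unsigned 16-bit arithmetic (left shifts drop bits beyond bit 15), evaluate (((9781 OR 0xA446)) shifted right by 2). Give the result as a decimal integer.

9781 = 0010011000110101
0xA446 = 1010010001000110
→ OR → 1010011001110111 = 42615
→ shifted right by 2 → 0010100110011101 = 10653

10653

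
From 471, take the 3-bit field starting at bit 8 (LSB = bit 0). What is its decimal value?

1

v = 000111010111
Shift right by 8: 0001
Mask low 3 bits: 001 = 1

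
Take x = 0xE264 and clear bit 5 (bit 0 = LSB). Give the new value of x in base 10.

57924

x = 1110001001100100
bit 5 is currently 1; clear it via x & ~(1 << 5) = x & ~32
→ 1110001001000100 = 57924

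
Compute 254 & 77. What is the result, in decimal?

76

254 = 11111110
77 = 01001101
AND → 01001100 = 76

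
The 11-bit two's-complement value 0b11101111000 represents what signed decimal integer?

pattern = 11101111000 (MSB is 1 ⇒ negative)
Invert: 00010000111, add 1 → 00010001000 = 136, so the value is -136.
(Equivalently: 1912 - 2^11 = 1912 - 2048 = -136.)

-136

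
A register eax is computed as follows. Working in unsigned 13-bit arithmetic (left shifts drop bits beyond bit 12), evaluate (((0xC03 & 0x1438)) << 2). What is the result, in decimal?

0xC03 = 0110000000011
0x1438 = 1010000111000
→ & → 0010000000000 = 1024
→ << 2 (mod 2^13) → 1000000000000 = 4096

4096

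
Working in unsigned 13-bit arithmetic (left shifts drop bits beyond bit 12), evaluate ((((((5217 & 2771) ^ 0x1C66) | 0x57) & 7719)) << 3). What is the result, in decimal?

312

5217 = 1010001100001
2771 = 0101011010011
→ & → 0000001000001 = 65
0x1C66 = 1110001100110
→ ^ → 1110000100111 = 7207
0x57 = 0000001010111
→ | → 1110001110111 = 7287
7719 = 1111000100111
→ & → 1110000100111 = 7207
→ << 3 (mod 2^13) → 0000100111000 = 312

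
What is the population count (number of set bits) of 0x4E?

0x4E = 1001110
Count the 1s: 1 + 1 + 1 + 1 = 4

4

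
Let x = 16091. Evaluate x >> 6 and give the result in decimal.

251

16091 = 11111011011011
shift right by 6 → 00000011111011 = 251
(equivalently, floor(16091 / 64))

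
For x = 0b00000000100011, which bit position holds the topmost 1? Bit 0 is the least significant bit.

5

0b00000000100011 = 100011
The topmost 1 is at position 5 (since 2^5 = 32 ≤ 35 < 64).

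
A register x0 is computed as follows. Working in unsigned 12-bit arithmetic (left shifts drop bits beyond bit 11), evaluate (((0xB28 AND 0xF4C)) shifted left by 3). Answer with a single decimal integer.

2112

0xB28 = 101100101000
0xF4C = 111101001100
→ AND → 101100001000 = 2824
→ shifted left by 3 (mod 2^12) → 100001000000 = 2112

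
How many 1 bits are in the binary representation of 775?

775 = 1100000111
Count the 1s: 1 + 1 + 1 + 1 + 1 = 5

5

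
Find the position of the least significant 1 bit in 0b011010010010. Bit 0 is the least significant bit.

0b011010010010 = 11010010010
Trailing zeros: 1, so the lowest set bit is bit 1 (value 2).

1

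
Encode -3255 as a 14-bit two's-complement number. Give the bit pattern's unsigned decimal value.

13129

3255 in 14 bits: 00110010110111
Invert: 11001101001000
Add 1:  11001101001001 = 13129
(Check: 2^14 - 3255 = 16384 - 3255 = 13129.)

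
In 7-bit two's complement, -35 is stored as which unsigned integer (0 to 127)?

93

35 in 7 bits: 0100011
Invert: 1011100
Add 1:  1011101 = 93
(Check: 2^7 - 35 = 128 - 35 = 93.)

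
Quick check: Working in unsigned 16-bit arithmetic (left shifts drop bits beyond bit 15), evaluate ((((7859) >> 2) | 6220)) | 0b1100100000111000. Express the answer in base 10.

7859 = 0001111010110011
→ >> 2 → 0000011110101100 = 1964
6220 = 0001100001001100
→ | → 0001111111101100 = 8172
0b1100100000111000 = 1100100000111000
→ | → 1101111111111100 = 57340

57340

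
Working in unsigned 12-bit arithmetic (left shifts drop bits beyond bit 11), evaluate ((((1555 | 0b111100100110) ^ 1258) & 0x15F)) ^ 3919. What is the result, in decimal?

3602

1555 = 011000010011
0b111100100110 = 111100100110
→ | → 111100110111 = 3895
1258 = 010011101010
→ ^ → 101111011101 = 3037
0x15F = 000101011111
→ & → 000101011101 = 349
3919 = 111101001111
→ ^ → 111000010010 = 3602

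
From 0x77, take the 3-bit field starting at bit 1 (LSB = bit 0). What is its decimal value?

v = 01110111
Shift right by 1: 0111011
Mask low 3 bits: 011 = 3

3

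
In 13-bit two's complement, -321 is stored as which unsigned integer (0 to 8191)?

321 in 13 bits: 0000101000001
Invert: 1111010111110
Add 1:  1111010111111 = 7871
(Check: 2^13 - 321 = 8192 - 321 = 7871.)

7871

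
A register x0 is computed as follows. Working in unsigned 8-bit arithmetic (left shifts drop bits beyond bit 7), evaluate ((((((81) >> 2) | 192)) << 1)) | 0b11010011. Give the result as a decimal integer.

81 = 01010001
→ >> 2 → 00010100 = 20
192 = 11000000
→ | → 11010100 = 212
→ << 1 (mod 2^8) → 10101000 = 168
0b11010011 = 11010011
→ | → 11111011 = 251

251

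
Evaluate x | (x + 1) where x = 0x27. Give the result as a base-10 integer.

47

x = 100111 = 39
x + 1 = 101000
OR    = 101111 = 47
(x | (x + 1) sets the lowest cleared bit.)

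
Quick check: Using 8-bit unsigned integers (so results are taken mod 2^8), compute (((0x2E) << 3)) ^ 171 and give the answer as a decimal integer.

0x2E = 00101110
→ << 3 (mod 2^8) → 01110000 = 112
171 = 10101011
→ ^ → 11011011 = 219

219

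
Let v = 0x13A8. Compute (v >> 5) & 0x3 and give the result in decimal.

v = 1001110101000
Shift right by 5: 10011101
Mask low 2 bits: 01 = 1

1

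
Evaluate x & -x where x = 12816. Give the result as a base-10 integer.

16

x = 11001000010000 = 12816
-x (two's complement) = …00110111110000
AND   = 00000000010000 = 16
(x & -x isolates the lowest set bit of x.)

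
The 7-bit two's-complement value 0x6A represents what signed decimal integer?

-22

pattern = 1101010 (MSB is 1 ⇒ negative)
Invert: 0010101, add 1 → 0010110 = 22, so the value is -22.
(Equivalently: 106 - 2^7 = 106 - 128 = -22.)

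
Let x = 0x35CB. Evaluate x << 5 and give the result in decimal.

0x35CB = 0000011010111001011
shift left by 5 → 1101011100101100000 = 440672
(equivalently, 13771 × 2^5 = 13771 × 32)

440672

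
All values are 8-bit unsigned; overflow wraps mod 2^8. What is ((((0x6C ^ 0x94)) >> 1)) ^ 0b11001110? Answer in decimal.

178

0x6C = 01101100
0x94 = 10010100
→ ^ → 11111000 = 248
→ >> 1 → 01111100 = 124
0b11001110 = 11001110
→ ^ → 10110010 = 178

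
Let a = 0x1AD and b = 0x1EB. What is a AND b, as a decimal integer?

425

0x1AD = 110101101
0x1EB = 111101011
AND → 110101001 = 425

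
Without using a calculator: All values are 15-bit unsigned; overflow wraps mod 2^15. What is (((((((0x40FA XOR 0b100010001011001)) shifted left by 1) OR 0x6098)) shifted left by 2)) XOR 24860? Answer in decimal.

0x40FA = 100000011111010
0b100010001011001 = 100010001011001
→ XOR → 000010010100011 = 1187
→ shifted left by 1 (mod 2^15) → 000100101000110 = 2374
0x6098 = 110000010011000
→ OR → 110100111011110 = 27102
→ shifted left by 2 (mod 2^15) → 010011101111000 = 10104
24860 = 110000100011100
→ XOR → 100011001100100 = 18020

18020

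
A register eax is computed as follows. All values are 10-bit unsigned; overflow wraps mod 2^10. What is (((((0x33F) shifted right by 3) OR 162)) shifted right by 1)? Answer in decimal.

0x33F = 1100111111
→ shifted right by 3 → 0001100111 = 103
162 = 0010100010
→ OR → 0011100111 = 231
→ shifted right by 1 → 0001110011 = 115

115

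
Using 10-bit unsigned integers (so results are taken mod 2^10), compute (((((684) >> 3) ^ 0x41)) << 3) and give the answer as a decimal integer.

160

684 = 1010101100
→ >> 3 → 0001010101 = 85
0x41 = 0001000001
→ ^ → 0000010100 = 20
→ << 3 (mod 2^10) → 0010100000 = 160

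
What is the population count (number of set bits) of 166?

4

166 = 10100110
Count the 1s: 1 + 1 + 1 + 1 = 4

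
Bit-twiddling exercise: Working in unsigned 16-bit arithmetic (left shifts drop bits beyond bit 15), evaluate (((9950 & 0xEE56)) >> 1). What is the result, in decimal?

4907

9950 = 0010011011011110
0xEE56 = 1110111001010110
→ & → 0010011001010110 = 9814
→ >> 1 → 0001001100101011 = 4907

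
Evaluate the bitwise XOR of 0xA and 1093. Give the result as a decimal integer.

0xA = 00000001010
1093 = 10001000101
XOR → 10001001111 = 1103

1103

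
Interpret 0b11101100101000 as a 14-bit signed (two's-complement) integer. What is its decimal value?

pattern = 11101100101000 (MSB is 1 ⇒ negative)
Invert: 00010011010111, add 1 → 00010011011000 = 1240, so the value is -1240.
(Equivalently: 15144 - 2^14 = 15144 - 16384 = -1240.)

-1240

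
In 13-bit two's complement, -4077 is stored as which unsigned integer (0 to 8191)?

4077 in 13 bits: 0111111101101
Invert: 1000000010010
Add 1:  1000000010011 = 4115
(Check: 2^13 - 4077 = 8192 - 4077 = 4115.)

4115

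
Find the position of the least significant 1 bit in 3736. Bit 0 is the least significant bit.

3

3736 = 111010011000
Trailing zeros: 3, so the lowest set bit is bit 3 (value 8).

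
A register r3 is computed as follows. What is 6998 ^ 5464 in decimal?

6998 = 1101101010110
5464 = 1010101011000
XOR → 0111000001110 = 3598

3598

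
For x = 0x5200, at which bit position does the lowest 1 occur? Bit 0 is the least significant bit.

9

0x5200 = 101001000000000
Trailing zeros: 9, so the lowest set bit is bit 9 (value 512).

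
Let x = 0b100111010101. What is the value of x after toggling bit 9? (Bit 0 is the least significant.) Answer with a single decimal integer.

3029

x = 100111010101
bit 9 is currently 0; toggle it via x ^ (1 << 9) = x ^ 512
→ 101111010101 = 3029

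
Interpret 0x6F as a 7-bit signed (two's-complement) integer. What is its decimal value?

pattern = 1101111 (MSB is 1 ⇒ negative)
Invert: 0010000, add 1 → 0010001 = 17, so the value is -17.
(Equivalently: 111 - 2^7 = 111 - 128 = -17.)

-17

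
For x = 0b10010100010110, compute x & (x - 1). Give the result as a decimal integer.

x = 10010100010110 = 9494
x - 1 = 10010100010101
AND   = 10010100010100 = 9492
(x & (x - 1) clears the lowest set bit of x.)

9492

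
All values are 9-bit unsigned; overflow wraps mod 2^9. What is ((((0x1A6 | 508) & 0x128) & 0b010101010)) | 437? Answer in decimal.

445

0x1A6 = 110100110
508 = 111111100
→ | → 111111110 = 510
0x128 = 100101000
→ & → 100101000 = 296
0b010101010 = 010101010
→ & → 000101000 = 40
437 = 110110101
→ | → 110111101 = 445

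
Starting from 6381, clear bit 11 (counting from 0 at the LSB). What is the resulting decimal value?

x = 01100011101101
bit 11 is currently 1; clear it via x & ~(1 << 11) = x & ~2048
→ 01000011101101 = 4333

4333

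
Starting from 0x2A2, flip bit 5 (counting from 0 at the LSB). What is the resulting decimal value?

x = 01010100010
bit 5 is currently 1; toggle it via x ^ (1 << 5) = x ^ 32
→ 01010000010 = 642

642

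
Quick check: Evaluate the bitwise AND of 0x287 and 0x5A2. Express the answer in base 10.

0x287 = 01010000111
0x5A2 = 10110100010
AND → 00010000010 = 130

130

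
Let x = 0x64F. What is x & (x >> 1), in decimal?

x = 11001001111 = 1615
x>>1 = 01100100111
AND  = 01000000111 = 519
(x & (x >> 1) has a 1 wherever x has two consecutive 1 bits.)

519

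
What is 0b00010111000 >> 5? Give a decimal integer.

5

x = 10111000
shift right by 5 → 00000101 = 5
(equivalently, floor(184 / 32))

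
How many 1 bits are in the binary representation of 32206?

11

32206 = 111110111001110
Count the 1s: 1 + 1 + 1 + 1 + 1 + 1 + 1 + 1 + 1 + 1 + 1 = 11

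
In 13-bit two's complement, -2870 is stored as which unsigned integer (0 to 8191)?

2870 in 13 bits: 0101100110110
Invert: 1010011001001
Add 1:  1010011001010 = 5322
(Check: 2^13 - 2870 = 8192 - 2870 = 5322.)

5322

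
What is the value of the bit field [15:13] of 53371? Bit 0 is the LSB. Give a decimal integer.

6

v = 1101000001111011
Shift right by 13: 110
Mask low 3 bits: 110 = 6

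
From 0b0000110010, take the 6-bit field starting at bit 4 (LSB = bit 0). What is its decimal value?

v = 0000110010
Shift right by 4: 000011
Mask low 6 bits: 000011 = 3

3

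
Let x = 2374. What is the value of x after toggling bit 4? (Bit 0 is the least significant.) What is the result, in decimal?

2390

x = 100101000110
bit 4 is currently 0; toggle it via x ^ (1 << 4) = x ^ 16
→ 100101010110 = 2390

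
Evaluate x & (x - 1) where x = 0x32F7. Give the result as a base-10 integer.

x = 11001011110111 = 13047
x - 1 = 11001011110110
AND   = 11001011110110 = 13046
(x & (x - 1) clears the lowest set bit of x.)

13046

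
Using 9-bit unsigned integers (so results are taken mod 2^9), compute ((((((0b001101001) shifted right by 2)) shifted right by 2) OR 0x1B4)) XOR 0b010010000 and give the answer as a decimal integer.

0b001101001 = 001101001
→ shifted right by 2 → 000011010 = 26
→ shifted right by 2 → 000000110 = 6
0x1B4 = 110110100
→ OR → 110110110 = 438
0b010010000 = 010010000
→ XOR → 100100110 = 294

294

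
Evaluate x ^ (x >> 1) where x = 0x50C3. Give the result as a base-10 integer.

x = 101000011000011 = 20675
x>>1 = 010100001100001
XOR  = 111100010100010 = 30882
(x ^ (x >> 1) gives the standard binary-reflected Gray code of x.)

30882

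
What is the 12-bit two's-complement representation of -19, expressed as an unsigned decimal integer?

4077

19 in 12 bits: 000000010011
Invert: 111111101100
Add 1:  111111101101 = 4077
(Check: 2^12 - 19 = 4096 - 19 = 4077.)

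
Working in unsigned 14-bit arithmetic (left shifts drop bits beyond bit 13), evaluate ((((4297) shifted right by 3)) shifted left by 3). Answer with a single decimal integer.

4296

4297 = 01000011001001
→ shifted right by 3 → 00001000011001 = 537
→ shifted left by 3 (mod 2^14) → 01000011001000 = 4296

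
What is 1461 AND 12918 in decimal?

52

1461 = 00010110110101
12918 = 11001001110110
AND → 00000000110100 = 52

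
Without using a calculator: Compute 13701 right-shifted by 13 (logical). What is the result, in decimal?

1

13701 = 11010110000101
shift right by 13 → 00000000000001 = 1
(equivalently, floor(13701 / 8192))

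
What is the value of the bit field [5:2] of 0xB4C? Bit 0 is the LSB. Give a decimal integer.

v = 101101001100
Shift right by 2: 1011010011
Mask low 4 bits: 0011 = 3

3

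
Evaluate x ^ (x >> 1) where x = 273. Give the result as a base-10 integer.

x = 100010001 = 273
x>>1 = 010001000
XOR  = 110011001 = 409
(x ^ (x >> 1) gives the standard binary-reflected Gray code of x.)

409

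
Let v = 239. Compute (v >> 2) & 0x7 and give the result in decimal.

3

v = 0011101111
Shift right by 2: 00111011
Mask low 3 bits: 011 = 3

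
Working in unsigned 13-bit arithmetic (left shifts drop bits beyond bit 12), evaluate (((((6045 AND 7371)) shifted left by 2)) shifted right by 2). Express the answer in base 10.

6045 = 1011110011101
7371 = 1110011001011
→ AND → 1010010001001 = 5257
→ shifted left by 2 (mod 2^13) → 1001000100100 = 4644
→ shifted right by 2 → 0010010001001 = 1161

1161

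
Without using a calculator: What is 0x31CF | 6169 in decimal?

0x31CF = 11000111001111
6169 = 01100000011001
 OR → 11100111011111 = 14815

14815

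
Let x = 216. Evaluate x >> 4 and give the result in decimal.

13

216 = 11011000
shift right by 4 → 00001101 = 13
(equivalently, floor(216 / 16))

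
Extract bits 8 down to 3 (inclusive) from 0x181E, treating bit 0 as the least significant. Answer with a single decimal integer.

v = 0001100000011110
Shift right by 3: 0001100000011
Mask low 6 bits: 000011 = 3

3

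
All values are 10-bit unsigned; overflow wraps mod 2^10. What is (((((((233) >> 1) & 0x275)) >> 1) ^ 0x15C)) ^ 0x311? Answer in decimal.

233 = 0011101001
→ >> 1 → 0001110100 = 116
0x275 = 1001110101
→ & → 0001110100 = 116
→ >> 1 → 0000111010 = 58
0x15C = 0101011100
→ ^ → 0101100110 = 358
0x311 = 1100010001
→ ^ → 1001110111 = 631

631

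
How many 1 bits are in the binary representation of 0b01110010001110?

n = 1110010001110
Count the 1s: 1 + 1 + 1 + 1 + 1 + 1 + 1 = 7

7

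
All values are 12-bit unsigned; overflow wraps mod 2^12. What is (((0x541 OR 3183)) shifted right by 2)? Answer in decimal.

859

0x541 = 010101000001
3183 = 110001101111
→ OR → 110101101111 = 3439
→ shifted right by 2 → 001101011011 = 859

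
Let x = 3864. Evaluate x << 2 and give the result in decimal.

15456

3864 = 00111100011000
shift left by 2 → 11110001100000 = 15456
(equivalently, 3864 × 2^2 = 3864 × 4)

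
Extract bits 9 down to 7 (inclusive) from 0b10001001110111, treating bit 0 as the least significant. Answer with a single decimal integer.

v = 10001001110111
Shift right by 7: 1000100
Mask low 3 bits: 100 = 4

4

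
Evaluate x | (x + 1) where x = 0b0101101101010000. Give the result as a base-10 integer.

x = 101101101010000 = 23376
x + 1 = 101101101010001
OR    = 101101101010001 = 23377
(x | (x + 1) sets the lowest cleared bit.)

23377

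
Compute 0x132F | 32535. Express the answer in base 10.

32575

0x132F = 001001100101111
32535 = 111111100010111
 OR → 111111100111111 = 32575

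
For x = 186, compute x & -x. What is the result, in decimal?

x = 10111010 = 186
-x (two's complement) = …01000110
AND   = 00000010 = 2
(x & -x isolates the lowest set bit of x.)

2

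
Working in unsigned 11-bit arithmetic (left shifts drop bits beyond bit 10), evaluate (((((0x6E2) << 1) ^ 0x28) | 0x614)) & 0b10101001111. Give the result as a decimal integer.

1356

0x6E2 = 11011100010
→ << 1 (mod 2^11) → 10111000100 = 1476
0x28 = 00000101000
→ ^ → 10111101100 = 1516
0x614 = 11000010100
→ | → 11111111100 = 2044
0b10101001111 = 10101001111
→ & → 10101001100 = 1356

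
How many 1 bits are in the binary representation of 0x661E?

0x661E = 110011000011110
Count the 1s: 1 + 1 + 1 + 1 + 1 + 1 + 1 + 1 = 8

8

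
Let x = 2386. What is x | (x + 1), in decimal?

2387

x = 100101010010 = 2386
x + 1 = 100101010011
OR    = 100101010011 = 2387
(x | (x + 1) sets the lowest cleared bit.)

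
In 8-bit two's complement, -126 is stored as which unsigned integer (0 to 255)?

130

126 in 8 bits: 01111110
Invert: 10000001
Add 1:  10000010 = 130
(Check: 2^8 - 126 = 256 - 126 = 130.)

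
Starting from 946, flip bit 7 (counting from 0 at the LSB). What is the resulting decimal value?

x = 001110110010
bit 7 is currently 1; toggle it via x ^ (1 << 7) = x ^ 128
→ 001100110010 = 818

818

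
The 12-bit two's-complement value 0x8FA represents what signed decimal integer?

-1798

pattern = 100011111010 (MSB is 1 ⇒ negative)
Invert: 011100000101, add 1 → 011100000110 = 1798, so the value is -1798.
(Equivalently: 2298 - 2^12 = 2298 - 4096 = -1798.)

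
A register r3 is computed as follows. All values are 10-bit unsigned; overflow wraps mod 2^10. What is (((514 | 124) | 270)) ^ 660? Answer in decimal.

490

514 = 1000000010
124 = 0001111100
→ | → 1001111110 = 638
270 = 0100001110
→ | → 1101111110 = 894
660 = 1010010100
→ ^ → 0111101010 = 490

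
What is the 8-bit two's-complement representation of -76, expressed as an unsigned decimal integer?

76 in 8 bits: 01001100
Invert: 10110011
Add 1:  10110100 = 180
(Check: 2^8 - 76 = 256 - 76 = 180.)

180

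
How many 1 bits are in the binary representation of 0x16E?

6

0x16E = 101101110
Count the 1s: 1 + 1 + 1 + 1 + 1 + 1 = 6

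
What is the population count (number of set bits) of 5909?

5909 = 1011100010101
Count the 1s: 1 + 1 + 1 + 1 + 1 + 1 + 1 = 7

7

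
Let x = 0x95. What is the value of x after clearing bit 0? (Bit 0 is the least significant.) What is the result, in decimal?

x = 0010010101
bit 0 is currently 1; clear it via x & ~(1 << 0) = x & ~1
→ 0010010100 = 148

148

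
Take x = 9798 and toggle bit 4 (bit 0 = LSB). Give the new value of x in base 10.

9814

x = 0010011001000110
bit 4 is currently 0; toggle it via x ^ (1 << 4) = x ^ 16
→ 0010011001010110 = 9814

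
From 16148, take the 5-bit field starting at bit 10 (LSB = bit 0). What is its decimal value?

15

v = 011111100010100
Shift right by 10: 01111
Mask low 5 bits: 01111 = 15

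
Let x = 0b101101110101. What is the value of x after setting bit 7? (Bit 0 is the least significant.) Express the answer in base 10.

x = 101101110101
bit 7 is currently 0; set it via x | (1 << 7) = x | 128
→ 101111110101 = 3061

3061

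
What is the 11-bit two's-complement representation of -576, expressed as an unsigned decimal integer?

576 in 11 bits: 01001000000
Invert: 10110111111
Add 1:  10111000000 = 1472
(Check: 2^11 - 576 = 2048 - 576 = 1472.)

1472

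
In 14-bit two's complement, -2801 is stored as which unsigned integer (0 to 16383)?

13583

2801 in 14 bits: 00101011110001
Invert: 11010100001110
Add 1:  11010100001111 = 13583
(Check: 2^14 - 2801 = 16384 - 2801 = 13583.)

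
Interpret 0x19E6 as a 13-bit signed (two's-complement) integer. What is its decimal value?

-1562

pattern = 1100111100110 (MSB is 1 ⇒ negative)
Invert: 0011000011001, add 1 → 0011000011010 = 1562, so the value is -1562.
(Equivalently: 6630 - 2^13 = 6630 - 8192 = -1562.)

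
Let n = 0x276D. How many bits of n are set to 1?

0x276D = 10011101101101
Count the 1s: 1 + 1 + 1 + 1 + 1 + 1 + 1 + 1 + 1 = 9

9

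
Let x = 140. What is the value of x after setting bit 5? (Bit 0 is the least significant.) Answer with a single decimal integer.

x = 10001100
bit 5 is currently 0; set it via x | (1 << 5) = x | 32
→ 10101100 = 172

172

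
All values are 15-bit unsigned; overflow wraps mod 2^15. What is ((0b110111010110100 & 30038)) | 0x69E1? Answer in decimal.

28149

0b110111010110100 = 110111010110100
30038 = 111010101010110
→ & → 110010000010100 = 25620
0x69E1 = 110100111100001
→ | → 110110111110101 = 28149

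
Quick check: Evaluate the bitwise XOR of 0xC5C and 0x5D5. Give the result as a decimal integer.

0xC5C = 110001011100
0x5D5 = 010111010101
XOR → 100110001001 = 2441

2441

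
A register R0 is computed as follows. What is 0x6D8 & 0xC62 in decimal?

1088

0x6D8 = 011011011000
0xC62 = 110001100010
AND → 010001000000 = 1088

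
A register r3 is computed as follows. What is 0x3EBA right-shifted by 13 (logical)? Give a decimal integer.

1

0x3EBA = 11111010111010
shift right by 13 → 00000000000001 = 1
(equivalently, floor(16058 / 8192))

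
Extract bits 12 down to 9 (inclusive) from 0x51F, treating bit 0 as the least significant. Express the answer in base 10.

2

v = 00010100011111
Shift right by 9: 00010
Mask low 4 bits: 0010 = 2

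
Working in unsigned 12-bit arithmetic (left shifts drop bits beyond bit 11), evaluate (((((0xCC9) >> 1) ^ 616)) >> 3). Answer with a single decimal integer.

129

0xCC9 = 110011001001
→ >> 1 → 011001100100 = 1636
616 = 001001101000
→ ^ → 010000001100 = 1036
→ >> 3 → 000010000001 = 129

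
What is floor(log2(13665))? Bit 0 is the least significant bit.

13665 = 11010101100001
The topmost 1 is at position 13 (since 2^13 = 8192 ≤ 13665 < 16384).

13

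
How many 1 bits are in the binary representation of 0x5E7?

8

0x5E7 = 10111100111
Count the 1s: 1 + 1 + 1 + 1 + 1 + 1 + 1 + 1 = 8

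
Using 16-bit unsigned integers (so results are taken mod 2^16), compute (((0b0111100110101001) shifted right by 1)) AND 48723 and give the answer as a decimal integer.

0b0111100110101001 = 0111100110101001
→ shifted right by 1 → 0011110011010100 = 15572
48723 = 1011111001010011
→ AND → 0011110001010000 = 15440

15440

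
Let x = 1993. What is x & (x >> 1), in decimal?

x = 11111001001 = 1993
x>>1 = 01111100100
AND  = 01111000000 = 960
(x & (x >> 1) has a 1 wherever x has two consecutive 1 bits.)

960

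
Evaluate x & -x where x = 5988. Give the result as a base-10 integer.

x = 1011101100100 = 5988
-x (two's complement) = …0100010011100
AND   = 0000000000100 = 4
(x & -x isolates the lowest set bit of x.)

4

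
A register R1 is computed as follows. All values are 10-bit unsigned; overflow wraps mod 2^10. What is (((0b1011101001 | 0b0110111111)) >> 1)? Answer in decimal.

0b1011101001 = 1011101001
0b0110111111 = 0110111111
→ | → 1111111111 = 1023
→ >> 1 → 0111111111 = 511

511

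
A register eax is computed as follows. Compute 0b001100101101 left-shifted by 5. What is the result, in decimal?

x = 000001100101101
shift left by 5 → 110010110100000 = 26016
(equivalently, 813 × 2^5 = 813 × 32)

26016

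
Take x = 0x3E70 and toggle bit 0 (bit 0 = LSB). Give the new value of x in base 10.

x = 11111001110000
bit 0 is currently 0; toggle it via x ^ (1 << 0) = x ^ 1
→ 11111001110001 = 15985

15985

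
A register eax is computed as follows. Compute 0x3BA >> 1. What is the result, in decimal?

0x3BA = 1110111010
shift right by 1 → 0111011101 = 477
(equivalently, floor(954 / 2))

477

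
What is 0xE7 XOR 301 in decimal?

0xE7 = 011100111
301 = 100101101
XOR → 111001010 = 458

458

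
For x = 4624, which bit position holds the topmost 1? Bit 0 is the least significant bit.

12

4624 = 1001000010000
The topmost 1 is at position 12 (since 2^12 = 4096 ≤ 4624 < 8192).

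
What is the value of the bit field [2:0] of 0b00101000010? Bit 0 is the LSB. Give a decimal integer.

v = 00101000010
Shift right by 0: 00101000010
Mask low 3 bits: 010 = 2

2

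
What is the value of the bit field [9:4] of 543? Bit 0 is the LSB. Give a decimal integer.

33

v = 01000011111
Shift right by 4: 0100001
Mask low 6 bits: 100001 = 33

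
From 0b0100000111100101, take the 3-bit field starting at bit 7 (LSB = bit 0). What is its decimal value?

v = 0100000111100101
Shift right by 7: 010000011
Mask low 3 bits: 011 = 3

3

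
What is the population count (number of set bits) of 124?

5

124 = 1111100
Count the 1s: 1 + 1 + 1 + 1 + 1 = 5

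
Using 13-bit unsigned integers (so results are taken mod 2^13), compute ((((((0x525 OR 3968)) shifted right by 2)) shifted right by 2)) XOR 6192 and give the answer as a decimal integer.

6346

0x525 = 0010100100101
3968 = 0111110000000
→ OR → 0111110100101 = 4005
→ shifted right by 2 → 0001111101001 = 1001
→ shifted right by 2 → 0000011111010 = 250
6192 = 1100000110000
→ XOR → 1100011001010 = 6346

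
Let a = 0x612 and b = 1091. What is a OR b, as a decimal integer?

1619

0x612 = 11000010010
1091 = 10001000011
 OR → 11001010011 = 1619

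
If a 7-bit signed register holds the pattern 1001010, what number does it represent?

-54

pattern = 1001010 (MSB is 1 ⇒ negative)
Invert: 0110101, add 1 → 0110110 = 54, so the value is -54.
(Equivalently: 74 - 2^7 = 74 - 128 = -54.)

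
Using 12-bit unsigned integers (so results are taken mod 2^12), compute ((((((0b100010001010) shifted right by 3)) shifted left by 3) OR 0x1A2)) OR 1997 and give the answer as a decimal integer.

4079

0b100010001010 = 100010001010
→ shifted right by 3 → 000100010001 = 273
→ shifted left by 3 (mod 2^12) → 100010001000 = 2184
0x1A2 = 000110100010
→ OR → 100110101010 = 2474
1997 = 011111001101
→ OR → 111111101111 = 4079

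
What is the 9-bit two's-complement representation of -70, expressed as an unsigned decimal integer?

442

70 in 9 bits: 001000110
Invert: 110111001
Add 1:  110111010 = 442
(Check: 2^9 - 70 = 512 - 70 = 442.)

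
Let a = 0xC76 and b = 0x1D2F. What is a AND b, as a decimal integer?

0xC76 = 0110001110110
0x1D2F = 1110100101111
AND → 0110000100110 = 3110

3110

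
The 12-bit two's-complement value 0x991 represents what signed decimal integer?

-1647

pattern = 100110010001 (MSB is 1 ⇒ negative)
Invert: 011001101110, add 1 → 011001101111 = 1647, so the value is -1647.
(Equivalently: 2449 - 2^12 = 2449 - 4096 = -1647.)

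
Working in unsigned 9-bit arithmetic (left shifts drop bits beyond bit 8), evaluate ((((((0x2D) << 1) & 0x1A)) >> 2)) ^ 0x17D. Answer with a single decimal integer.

379

0x2D = 000101101
→ << 1 (mod 2^9) → 001011010 = 90
0x1A = 000011010
→ & → 000011010 = 26
→ >> 2 → 000000110 = 6
0x17D = 101111101
→ ^ → 101111011 = 379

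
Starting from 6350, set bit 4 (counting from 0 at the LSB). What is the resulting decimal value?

x = 1100011001110
bit 4 is currently 0; set it via x | (1 << 4) = x | 16
→ 1100011011110 = 6366

6366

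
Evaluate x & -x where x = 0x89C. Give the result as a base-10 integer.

4

x = 100010011100 = 2204
-x (two's complement) = …011101100100
AND   = 000000000100 = 4
(x & -x isolates the lowest set bit of x.)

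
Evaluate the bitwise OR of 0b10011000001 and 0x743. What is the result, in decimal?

1987

a = 10011000001
0x743 = 11101000011
 OR → 11111000011 = 1987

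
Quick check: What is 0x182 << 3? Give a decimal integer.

3088

0x182 = 000110000010
shift left by 3 → 110000010000 = 3088
(equivalently, 386 × 2^3 = 386 × 8)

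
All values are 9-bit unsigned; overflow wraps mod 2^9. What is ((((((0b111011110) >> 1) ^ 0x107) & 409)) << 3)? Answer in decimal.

0b111011110 = 111011110
→ >> 1 → 011101111 = 239
0x107 = 100000111
→ ^ → 111101000 = 488
409 = 110011001
→ & → 110001000 = 392
→ << 3 (mod 2^9) → 001000000 = 64

64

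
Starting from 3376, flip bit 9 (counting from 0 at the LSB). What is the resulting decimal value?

3888

x = 110100110000
bit 9 is currently 0; toggle it via x ^ (1 << 9) = x ^ 512
→ 111100110000 = 3888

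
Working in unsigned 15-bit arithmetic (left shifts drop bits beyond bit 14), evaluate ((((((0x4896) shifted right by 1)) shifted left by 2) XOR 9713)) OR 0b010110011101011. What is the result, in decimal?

0x4896 = 100100010010110
→ shifted right by 1 → 010010001001011 = 9291
→ shifted left by 2 (mod 2^15) → 001000100101100 = 4396
9713 = 010010111110001
→ XOR → 011010011011101 = 13533
0b010110011101011 = 010110011101011
→ OR → 011110011111111 = 15615

15615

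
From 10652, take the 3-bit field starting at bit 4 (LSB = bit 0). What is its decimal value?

1

v = 10100110011100
Shift right by 4: 1010011001
Mask low 3 bits: 001 = 1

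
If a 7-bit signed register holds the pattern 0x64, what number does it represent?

pattern = 1100100 (MSB is 1 ⇒ negative)
Invert: 0011011, add 1 → 0011100 = 28, so the value is -28.
(Equivalently: 100 - 2^7 = 100 - 128 = -28.)

-28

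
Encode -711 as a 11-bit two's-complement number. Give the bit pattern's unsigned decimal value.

711 in 11 bits: 01011000111
Invert: 10100111000
Add 1:  10100111001 = 1337
(Check: 2^11 - 711 = 2048 - 711 = 1337.)

1337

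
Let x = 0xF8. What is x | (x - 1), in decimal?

x = 11111000 = 248
x - 1 = 11110111
OR    = 11111111 = 255
(x | (x - 1) sets all bits below the lowest set bit.)

255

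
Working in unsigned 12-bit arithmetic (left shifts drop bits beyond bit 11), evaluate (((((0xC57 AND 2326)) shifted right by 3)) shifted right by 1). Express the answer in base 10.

0xC57 = 110001010111
2326 = 100100010110
→ AND → 100000010110 = 2070
→ shifted right by 3 → 000100000010 = 258
→ shifted right by 1 → 000010000001 = 129

129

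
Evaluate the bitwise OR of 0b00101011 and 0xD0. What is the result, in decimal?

251

a = 00101011
0xD0 = 11010000
 OR → 11111011 = 251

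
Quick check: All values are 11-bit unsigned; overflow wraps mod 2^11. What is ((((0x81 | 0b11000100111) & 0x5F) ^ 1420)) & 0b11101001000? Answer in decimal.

0x81 = 00010000001
0b11000100111 = 11000100111
→ | → 11010100111 = 1703
0x5F = 00001011111
→ & → 00000000111 = 7
1420 = 10110001100
→ ^ → 10110001011 = 1419
0b11101001000 = 11101001000
→ & → 10100001000 = 1288

1288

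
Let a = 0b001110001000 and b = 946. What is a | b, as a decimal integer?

a = 1110001000
946 = 1110110010
 OR → 1110111010 = 954

954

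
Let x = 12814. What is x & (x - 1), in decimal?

x = 11001000001110 = 12814
x - 1 = 11001000001101
AND   = 11001000001100 = 12812
(x & (x - 1) clears the lowest set bit of x.)

12812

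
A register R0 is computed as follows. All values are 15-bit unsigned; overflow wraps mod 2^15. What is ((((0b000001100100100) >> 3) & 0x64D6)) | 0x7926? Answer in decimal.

0b000001100100100 = 000001100100100
→ >> 3 → 000000001100100 = 100
0x64D6 = 110010011010110
→ & → 000000001000100 = 68
0x7926 = 111100100100110
→ | → 111100101100110 = 31078

31078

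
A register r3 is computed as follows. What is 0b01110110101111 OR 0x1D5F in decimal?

a = 1110110101111
0x1D5F = 1110101011111
 OR → 1110111111111 = 7679

7679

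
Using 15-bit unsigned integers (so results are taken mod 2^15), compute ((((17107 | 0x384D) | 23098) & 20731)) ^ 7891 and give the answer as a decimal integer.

20008

17107 = 100001011010011
0x384D = 011100001001101
→ | → 111101011011111 = 31455
23098 = 101101000111010
→ | → 111101011111111 = 31487
20731 = 101000011111011
→ & → 101000011111011 = 20731
7891 = 001111011010011
→ ^ → 100111000101000 = 20008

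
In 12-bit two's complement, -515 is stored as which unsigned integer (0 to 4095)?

515 in 12 bits: 001000000011
Invert: 110111111100
Add 1:  110111111101 = 3581
(Check: 2^12 - 515 = 4096 - 515 = 3581.)

3581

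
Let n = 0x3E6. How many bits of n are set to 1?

0x3E6 = 1111100110
Count the 1s: 1 + 1 + 1 + 1 + 1 + 1 + 1 = 7

7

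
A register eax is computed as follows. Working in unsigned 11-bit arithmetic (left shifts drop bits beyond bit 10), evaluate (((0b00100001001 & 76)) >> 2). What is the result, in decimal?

0b00100001001 = 00100001001
76 = 00001001100
→ & → 00000001000 = 8
→ >> 2 → 00000000010 = 2

2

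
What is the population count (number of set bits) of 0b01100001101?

5

n = 1100001101
Count the 1s: 1 + 1 + 1 + 1 + 1 = 5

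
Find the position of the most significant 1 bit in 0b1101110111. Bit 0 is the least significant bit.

9

0b1101110111 = 1101110111
The topmost 1 is at position 9 (since 2^9 = 512 ≤ 887 < 1024).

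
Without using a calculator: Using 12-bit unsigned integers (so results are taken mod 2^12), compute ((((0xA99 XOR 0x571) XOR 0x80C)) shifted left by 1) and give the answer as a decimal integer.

0xA99 = 101010011001
0x571 = 010101110001
→ XOR → 111111101000 = 4072
0x80C = 100000001100
→ XOR → 011111100100 = 2020
→ shifted left by 1 (mod 2^12) → 111111001000 = 4040

4040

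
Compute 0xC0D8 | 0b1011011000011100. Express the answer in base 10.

63196

0xC0D8 = 1100000011011000
b = 1011011000011100
 OR → 1111011011011100 = 63196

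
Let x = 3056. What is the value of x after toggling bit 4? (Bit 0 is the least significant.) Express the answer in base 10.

3040

x = 0101111110000
bit 4 is currently 1; toggle it via x ^ (1 << 4) = x ^ 16
→ 0101111100000 = 3040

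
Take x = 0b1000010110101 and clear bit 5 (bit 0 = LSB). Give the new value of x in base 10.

x = 1000010110101
bit 5 is currently 1; clear it via x & ~(1 << 5) = x & ~32
→ 1000010010101 = 4245

4245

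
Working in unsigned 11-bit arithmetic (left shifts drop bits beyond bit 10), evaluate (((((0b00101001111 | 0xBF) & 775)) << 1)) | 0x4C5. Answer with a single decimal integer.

0b00101001111 = 00101001111
0xBF = 00010111111
→ | → 00111111111 = 511
775 = 01100000111
→ & → 00100000111 = 263
→ << 1 (mod 2^11) → 01000001110 = 526
0x4C5 = 10011000101
→ | → 11011001111 = 1743

1743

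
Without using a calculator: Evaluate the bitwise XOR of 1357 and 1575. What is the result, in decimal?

874

1357 = 10101001101
1575 = 11000100111
XOR → 01101101010 = 874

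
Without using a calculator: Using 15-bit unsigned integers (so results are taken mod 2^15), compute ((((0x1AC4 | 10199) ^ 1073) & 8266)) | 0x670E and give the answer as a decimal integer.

0x1AC4 = 001101011000100
10199 = 010011111010111
→ | → 011111111010111 = 16343
1073 = 000010000110001
→ ^ → 011101111100110 = 15334
8266 = 010000001001010
→ & → 010000001000010 = 8258
0x670E = 110011100001110
→ | → 110011101001110 = 26446

26446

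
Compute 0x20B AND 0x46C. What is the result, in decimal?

0x20B = 01000001011
0x46C = 10001101100
AND → 00000001000 = 8

8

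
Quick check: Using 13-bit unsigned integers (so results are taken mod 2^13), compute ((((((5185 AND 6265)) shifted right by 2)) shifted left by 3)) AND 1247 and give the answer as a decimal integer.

5185 = 1010001000001
6265 = 1100001111001
→ AND → 1000001000001 = 4161
→ shifted right by 2 → 0010000010000 = 1040
→ shifted left by 3 (mod 2^13) → 0000010000000 = 128
1247 = 0010011011111
→ AND → 0000010000000 = 128

128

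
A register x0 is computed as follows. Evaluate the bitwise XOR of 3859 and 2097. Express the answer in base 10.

1826

3859 = 111100010011
2097 = 100000110001
XOR → 011100100010 = 1826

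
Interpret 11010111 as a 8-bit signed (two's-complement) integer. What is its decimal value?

pattern = 11010111 (MSB is 1 ⇒ negative)
Invert: 00101000, add 1 → 00101001 = 41, so the value is -41.
(Equivalently: 215 - 2^8 = 215 - 256 = -41.)

-41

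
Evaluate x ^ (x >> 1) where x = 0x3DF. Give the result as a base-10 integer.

x = 1111011111 = 991
x>>1 = 0111101111
XOR  = 1000110000 = 560
(x ^ (x >> 1) gives the standard binary-reflected Gray code of x.)

560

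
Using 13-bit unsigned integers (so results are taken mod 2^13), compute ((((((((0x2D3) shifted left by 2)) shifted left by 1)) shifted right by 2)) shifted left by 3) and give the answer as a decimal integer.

3376

0x2D3 = 0001011010011
→ shifted left by 2 (mod 2^13) → 0101101001100 = 2892
→ shifted left by 1 (mod 2^13) → 1011010011000 = 5784
→ shifted right by 2 → 0010110100110 = 1446
→ shifted left by 3 (mod 2^13) → 0110100110000 = 3376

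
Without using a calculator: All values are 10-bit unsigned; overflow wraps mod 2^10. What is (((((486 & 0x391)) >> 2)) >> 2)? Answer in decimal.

486 = 0111100110
0x391 = 1110010001
→ & → 0110000000 = 384
→ >> 2 → 0001100000 = 96
→ >> 2 → 0000011000 = 24

24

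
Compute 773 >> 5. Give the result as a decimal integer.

24

773 = 1100000101
shift right by 5 → 0000011000 = 24
(equivalently, floor(773 / 32))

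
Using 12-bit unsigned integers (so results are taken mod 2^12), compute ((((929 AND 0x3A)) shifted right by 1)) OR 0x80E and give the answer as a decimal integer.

2078

929 = 001110100001
0x3A = 000000111010
→ AND → 000000100000 = 32
→ shifted right by 1 → 000000010000 = 16
0x80E = 100000001110
→ OR → 100000011110 = 2078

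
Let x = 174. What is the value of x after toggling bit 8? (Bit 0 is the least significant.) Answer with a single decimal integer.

x = 000010101110
bit 8 is currently 0; toggle it via x ^ (1 << 8) = x ^ 256
→ 000110101110 = 430

430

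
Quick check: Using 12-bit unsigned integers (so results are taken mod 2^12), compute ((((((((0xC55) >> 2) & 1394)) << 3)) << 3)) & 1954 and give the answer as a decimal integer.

0xC55 = 110001010101
→ >> 2 → 001100010101 = 789
1394 = 010101110010
→ & → 000100010000 = 272
→ << 3 (mod 2^12) → 100010000000 = 2176
→ << 3 (mod 2^12) → 010000000000 = 1024
1954 = 011110100010
→ & → 010000000000 = 1024

1024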